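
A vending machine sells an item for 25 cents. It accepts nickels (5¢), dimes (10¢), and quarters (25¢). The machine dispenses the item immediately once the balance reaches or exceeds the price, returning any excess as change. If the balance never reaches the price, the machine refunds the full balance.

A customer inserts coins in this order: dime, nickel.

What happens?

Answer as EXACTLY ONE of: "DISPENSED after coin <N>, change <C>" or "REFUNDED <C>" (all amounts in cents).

Answer: REFUNDED 15

Derivation:
Price: 25¢
Coin 1 (dime, 10¢): balance = 10¢
Coin 2 (nickel, 5¢): balance = 15¢
All coins inserted, balance 15¢ < price 25¢ → REFUND 15¢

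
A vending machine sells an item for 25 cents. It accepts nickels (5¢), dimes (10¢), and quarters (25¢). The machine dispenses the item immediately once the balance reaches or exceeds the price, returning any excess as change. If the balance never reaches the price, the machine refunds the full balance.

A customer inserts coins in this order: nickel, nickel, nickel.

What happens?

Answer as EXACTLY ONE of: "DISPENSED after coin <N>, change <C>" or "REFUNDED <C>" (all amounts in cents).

Price: 25¢
Coin 1 (nickel, 5¢): balance = 5¢
Coin 2 (nickel, 5¢): balance = 10¢
Coin 3 (nickel, 5¢): balance = 15¢
All coins inserted, balance 15¢ < price 25¢ → REFUND 15¢

Answer: REFUNDED 15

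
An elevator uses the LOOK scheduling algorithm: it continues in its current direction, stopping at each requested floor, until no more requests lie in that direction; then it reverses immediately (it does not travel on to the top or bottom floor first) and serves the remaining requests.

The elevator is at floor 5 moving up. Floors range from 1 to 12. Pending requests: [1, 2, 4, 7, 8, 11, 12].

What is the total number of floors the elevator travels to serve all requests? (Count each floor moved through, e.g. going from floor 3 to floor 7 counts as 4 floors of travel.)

Start at floor 5 moving up, LOOK stop order: [7, 8, 11, 12, 4, 2, 1]
  5 → 7: |7-5| = 2, total = 2
  7 → 8: |8-7| = 1, total = 3
  8 → 11: |11-8| = 3, total = 6
  11 → 12: |12-11| = 1, total = 7
  12 → 4: |4-12| = 8, total = 15
  4 → 2: |2-4| = 2, total = 17
  2 → 1: |1-2| = 1, total = 18

Answer: 18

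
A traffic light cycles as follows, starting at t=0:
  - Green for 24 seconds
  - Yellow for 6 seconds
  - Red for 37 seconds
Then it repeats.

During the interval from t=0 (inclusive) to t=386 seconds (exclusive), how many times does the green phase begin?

Cycle = 24+6+37 = 67s
green phase starts at t = k*67 + 0 for k=0,1,2,...
Need k*67+0 < 386 → k < 5.761
k ∈ {0, ..., 5} → 6 starts

Answer: 6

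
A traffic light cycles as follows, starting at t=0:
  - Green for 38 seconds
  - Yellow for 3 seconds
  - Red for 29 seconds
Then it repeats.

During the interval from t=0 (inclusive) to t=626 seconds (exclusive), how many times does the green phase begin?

Cycle = 38+3+29 = 70s
green phase starts at t = k*70 + 0 for k=0,1,2,...
Need k*70+0 < 626 → k < 8.943
k ∈ {0, ..., 8} → 9 starts

Answer: 9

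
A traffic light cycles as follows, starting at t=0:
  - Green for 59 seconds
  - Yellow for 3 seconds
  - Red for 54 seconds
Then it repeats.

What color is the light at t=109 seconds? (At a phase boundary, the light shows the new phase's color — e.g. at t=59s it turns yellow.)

Cycle length = 59 + 3 + 54 = 116s
t = 109, phase_t = 109 mod 116 = 109
109 >= 62 → RED

Answer: red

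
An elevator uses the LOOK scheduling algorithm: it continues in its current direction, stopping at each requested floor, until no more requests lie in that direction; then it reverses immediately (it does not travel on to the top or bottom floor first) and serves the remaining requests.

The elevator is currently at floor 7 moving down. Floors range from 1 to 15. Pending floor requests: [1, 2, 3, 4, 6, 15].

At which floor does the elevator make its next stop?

Answer: 6

Derivation:
Current floor: 7, direction: down
Requests above: [15]
Requests below: [1, 2, 3, 4, 6]
Moving down and requests lie below → nearest below is max([1, 2, 3, 4, 6]) = 6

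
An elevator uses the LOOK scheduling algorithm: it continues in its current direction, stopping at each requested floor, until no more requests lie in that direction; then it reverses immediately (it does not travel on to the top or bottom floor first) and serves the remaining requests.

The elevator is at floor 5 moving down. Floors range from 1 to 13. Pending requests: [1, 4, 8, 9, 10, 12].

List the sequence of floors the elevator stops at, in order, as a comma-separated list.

Answer: 4, 1, 8, 9, 10, 12

Derivation:
Current: 5, moving DOWN
Serve below first (descending): [4, 1]
Then reverse, serve above (ascending): [8, 9, 10, 12]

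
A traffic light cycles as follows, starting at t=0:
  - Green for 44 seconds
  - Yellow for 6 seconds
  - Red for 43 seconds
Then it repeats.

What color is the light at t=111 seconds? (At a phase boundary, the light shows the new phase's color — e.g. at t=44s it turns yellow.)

Cycle length = 44 + 6 + 43 = 93s
t = 111, phase_t = 111 mod 93 = 18
18 < 44 (green end) → GREEN

Answer: green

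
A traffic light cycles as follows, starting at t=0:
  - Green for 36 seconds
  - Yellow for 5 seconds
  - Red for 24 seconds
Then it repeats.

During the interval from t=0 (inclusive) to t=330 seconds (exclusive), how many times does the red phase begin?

Answer: 5

Derivation:
Cycle = 36+5+24 = 65s
red phase starts at t = k*65 + 41 for k=0,1,2,...
Need k*65+41 < 330 → k < 4.446
k ∈ {0, ..., 4} → 5 starts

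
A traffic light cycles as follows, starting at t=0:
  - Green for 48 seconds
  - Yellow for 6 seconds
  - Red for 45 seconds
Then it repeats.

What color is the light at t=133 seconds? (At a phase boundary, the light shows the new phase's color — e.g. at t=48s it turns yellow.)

Answer: green

Derivation:
Cycle length = 48 + 6 + 45 = 99s
t = 133, phase_t = 133 mod 99 = 34
34 < 48 (green end) → GREEN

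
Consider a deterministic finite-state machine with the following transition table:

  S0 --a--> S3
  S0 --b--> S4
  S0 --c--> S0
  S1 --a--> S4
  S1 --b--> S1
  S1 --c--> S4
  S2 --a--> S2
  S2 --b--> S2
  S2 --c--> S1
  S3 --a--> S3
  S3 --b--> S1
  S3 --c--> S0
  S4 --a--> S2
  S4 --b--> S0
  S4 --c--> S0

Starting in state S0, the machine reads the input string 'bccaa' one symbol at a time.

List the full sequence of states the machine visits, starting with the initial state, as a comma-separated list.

Answer: S0, S4, S0, S0, S3, S3

Derivation:
Start: S0
  read 'b': S0 --b--> S4
  read 'c': S4 --c--> S0
  read 'c': S0 --c--> S0
  read 'a': S0 --a--> S3
  read 'a': S3 --a--> S3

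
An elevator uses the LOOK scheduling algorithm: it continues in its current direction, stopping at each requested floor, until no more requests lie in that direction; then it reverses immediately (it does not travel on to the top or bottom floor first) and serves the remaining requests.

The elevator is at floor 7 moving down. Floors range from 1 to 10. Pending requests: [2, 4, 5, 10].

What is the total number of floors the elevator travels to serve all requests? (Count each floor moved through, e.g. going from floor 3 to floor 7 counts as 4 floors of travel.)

Answer: 13

Derivation:
Start at floor 7 moving down, LOOK stop order: [5, 4, 2, 10]
  7 → 5: |5-7| = 2, total = 2
  5 → 4: |4-5| = 1, total = 3
  4 → 2: |2-4| = 2, total = 5
  2 → 10: |10-2| = 8, total = 13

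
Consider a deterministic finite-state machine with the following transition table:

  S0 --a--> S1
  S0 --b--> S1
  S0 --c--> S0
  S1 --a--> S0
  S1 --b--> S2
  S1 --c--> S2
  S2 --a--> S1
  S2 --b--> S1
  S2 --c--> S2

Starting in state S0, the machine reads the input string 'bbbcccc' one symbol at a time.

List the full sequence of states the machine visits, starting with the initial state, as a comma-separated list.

Answer: S0, S1, S2, S1, S2, S2, S2, S2

Derivation:
Start: S0
  read 'b': S0 --b--> S1
  read 'b': S1 --b--> S2
  read 'b': S2 --b--> S1
  read 'c': S1 --c--> S2
  read 'c': S2 --c--> S2
  read 'c': S2 --c--> S2
  read 'c': S2 --c--> S2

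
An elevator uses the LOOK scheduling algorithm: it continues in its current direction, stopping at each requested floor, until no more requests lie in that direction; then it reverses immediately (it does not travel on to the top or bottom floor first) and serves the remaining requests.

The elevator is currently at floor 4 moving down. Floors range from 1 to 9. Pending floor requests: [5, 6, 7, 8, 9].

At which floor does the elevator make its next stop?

Current floor: 4, direction: down
Requests above: [5, 6, 7, 8, 9]
Requests below: []
Moving down but no requests below → reverse; nearest above is min([5, 6, 7, 8, 9]) = 5

Answer: 5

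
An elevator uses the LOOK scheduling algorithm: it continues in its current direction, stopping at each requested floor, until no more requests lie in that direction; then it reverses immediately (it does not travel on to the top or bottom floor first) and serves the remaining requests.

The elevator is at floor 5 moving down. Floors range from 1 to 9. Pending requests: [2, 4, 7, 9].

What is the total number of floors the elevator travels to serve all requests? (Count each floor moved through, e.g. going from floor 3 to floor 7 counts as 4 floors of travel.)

Start at floor 5 moving down, LOOK stop order: [4, 2, 7, 9]
  5 → 4: |4-5| = 1, total = 1
  4 → 2: |2-4| = 2, total = 3
  2 → 7: |7-2| = 5, total = 8
  7 → 9: |9-7| = 2, total = 10

Answer: 10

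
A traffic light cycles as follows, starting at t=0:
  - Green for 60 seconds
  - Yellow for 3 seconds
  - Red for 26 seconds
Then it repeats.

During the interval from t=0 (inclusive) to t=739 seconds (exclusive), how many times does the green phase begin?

Cycle = 60+3+26 = 89s
green phase starts at t = k*89 + 0 for k=0,1,2,...
Need k*89+0 < 739 → k < 8.303
k ∈ {0, ..., 8} → 9 starts

Answer: 9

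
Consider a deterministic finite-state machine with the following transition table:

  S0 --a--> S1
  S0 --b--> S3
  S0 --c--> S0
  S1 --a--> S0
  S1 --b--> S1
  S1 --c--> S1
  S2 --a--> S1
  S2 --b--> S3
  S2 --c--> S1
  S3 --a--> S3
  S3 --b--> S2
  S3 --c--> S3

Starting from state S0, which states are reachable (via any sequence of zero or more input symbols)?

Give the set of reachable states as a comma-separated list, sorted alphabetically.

Answer: S0, S1, S2, S3

Derivation:
BFS from S0:
  visit S0: S0--a-->S1 (new), S0--b-->S3 (new), S0--c-->S0 (seen)
  visit S1: S1--a-->S0 (seen), S1--b-->S1 (seen), S1--c-->S1 (seen)
  visit S3: S3--a-->S3 (seen), S3--b-->S2 (new), S3--c-->S3 (seen)
  visit S2: S2--a-->S1 (seen), S2--b-->S3 (seen), S2--c-->S1 (seen)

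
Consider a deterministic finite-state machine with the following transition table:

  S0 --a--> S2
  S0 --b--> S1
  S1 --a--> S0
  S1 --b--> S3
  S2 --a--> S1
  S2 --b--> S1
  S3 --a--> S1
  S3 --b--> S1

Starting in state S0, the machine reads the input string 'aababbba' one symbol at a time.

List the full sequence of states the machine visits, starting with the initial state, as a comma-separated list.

Answer: S0, S2, S1, S3, S1, S3, S1, S3, S1

Derivation:
Start: S0
  read 'a': S0 --a--> S2
  read 'a': S2 --a--> S1
  read 'b': S1 --b--> S3
  read 'a': S3 --a--> S1
  read 'b': S1 --b--> S3
  read 'b': S3 --b--> S1
  read 'b': S1 --b--> S3
  read 'a': S3 --a--> S1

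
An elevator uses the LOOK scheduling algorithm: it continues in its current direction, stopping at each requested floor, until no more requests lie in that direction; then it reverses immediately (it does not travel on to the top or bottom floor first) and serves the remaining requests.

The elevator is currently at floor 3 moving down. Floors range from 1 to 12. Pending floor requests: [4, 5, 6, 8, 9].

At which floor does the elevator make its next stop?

Answer: 4

Derivation:
Current floor: 3, direction: down
Requests above: [4, 5, 6, 8, 9]
Requests below: []
Moving down but no requests below → reverse; nearest above is min([4, 5, 6, 8, 9]) = 4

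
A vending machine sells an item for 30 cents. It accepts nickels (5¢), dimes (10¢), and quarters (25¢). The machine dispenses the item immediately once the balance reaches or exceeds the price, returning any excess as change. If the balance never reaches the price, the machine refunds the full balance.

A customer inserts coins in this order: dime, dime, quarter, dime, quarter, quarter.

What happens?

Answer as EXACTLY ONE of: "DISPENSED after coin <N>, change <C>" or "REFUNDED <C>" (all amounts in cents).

Answer: DISPENSED after coin 3, change 15

Derivation:
Price: 30¢
Coin 1 (dime, 10¢): balance = 10¢
Coin 2 (dime, 10¢): balance = 20¢
Coin 3 (quarter, 25¢): balance = 45¢
  → balance >= price → DISPENSE, change = 45 - 30 = 15¢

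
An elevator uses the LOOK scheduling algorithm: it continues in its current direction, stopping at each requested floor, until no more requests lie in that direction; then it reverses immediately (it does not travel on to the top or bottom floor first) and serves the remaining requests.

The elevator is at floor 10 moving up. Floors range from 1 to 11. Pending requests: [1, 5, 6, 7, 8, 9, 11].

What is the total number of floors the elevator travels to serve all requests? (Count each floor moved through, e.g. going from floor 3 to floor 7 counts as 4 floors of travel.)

Start at floor 10 moving up, LOOK stop order: [11, 9, 8, 7, 6, 5, 1]
  10 → 11: |11-10| = 1, total = 1
  11 → 9: |9-11| = 2, total = 3
  9 → 8: |8-9| = 1, total = 4
  8 → 7: |7-8| = 1, total = 5
  7 → 6: |6-7| = 1, total = 6
  6 → 5: |5-6| = 1, total = 7
  5 → 1: |1-5| = 4, total = 11

Answer: 11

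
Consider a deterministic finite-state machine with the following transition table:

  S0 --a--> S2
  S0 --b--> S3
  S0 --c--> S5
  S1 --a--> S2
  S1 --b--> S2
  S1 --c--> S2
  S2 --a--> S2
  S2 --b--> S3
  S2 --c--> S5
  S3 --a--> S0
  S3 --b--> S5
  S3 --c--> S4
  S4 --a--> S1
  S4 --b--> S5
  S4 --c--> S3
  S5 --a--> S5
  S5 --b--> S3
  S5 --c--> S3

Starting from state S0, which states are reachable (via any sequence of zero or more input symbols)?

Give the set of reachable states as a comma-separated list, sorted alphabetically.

Answer: S0, S1, S2, S3, S4, S5

Derivation:
BFS from S0:
  visit S0: S0--a-->S2 (new), S0--b-->S3 (new), S0--c-->S5 (new)
  visit S2: S2--a-->S2 (seen), S2--b-->S3 (seen), S2--c-->S5 (seen)
  visit S3: S3--a-->S0 (seen), S3--b-->S5 (seen), S3--c-->S4 (new)
  visit S5: S5--a-->S5 (seen), S5--b-->S3 (seen), S5--c-->S3 (seen)
  visit S4: S4--a-->S1 (new), S4--b-->S5 (seen), S4--c-->S3 (seen)
  visit S1: S1--a-->S2 (seen), S1--b-->S2 (seen), S1--c-->S2 (seen)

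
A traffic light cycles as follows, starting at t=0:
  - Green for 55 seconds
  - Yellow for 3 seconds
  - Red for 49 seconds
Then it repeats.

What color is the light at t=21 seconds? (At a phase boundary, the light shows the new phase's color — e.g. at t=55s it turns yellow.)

Cycle length = 55 + 3 + 49 = 107s
t = 21, phase_t = 21 mod 107 = 21
21 < 55 (green end) → GREEN

Answer: green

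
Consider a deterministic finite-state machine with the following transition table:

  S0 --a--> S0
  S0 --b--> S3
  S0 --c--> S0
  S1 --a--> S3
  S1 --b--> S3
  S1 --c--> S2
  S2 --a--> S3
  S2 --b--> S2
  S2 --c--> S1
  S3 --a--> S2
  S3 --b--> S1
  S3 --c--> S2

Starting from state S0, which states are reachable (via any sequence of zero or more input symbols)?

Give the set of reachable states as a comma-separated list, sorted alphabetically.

Answer: S0, S1, S2, S3

Derivation:
BFS from S0:
  visit S0: S0--a-->S0 (seen), S0--b-->S3 (new), S0--c-->S0 (seen)
  visit S3: S3--a-->S2 (new), S3--b-->S1 (new), S3--c-->S2 (seen)
  visit S2: S2--a-->S3 (seen), S2--b-->S2 (seen), S2--c-->S1 (seen)
  visit S1: S1--a-->S3 (seen), S1--b-->S3 (seen), S1--c-->S2 (seen)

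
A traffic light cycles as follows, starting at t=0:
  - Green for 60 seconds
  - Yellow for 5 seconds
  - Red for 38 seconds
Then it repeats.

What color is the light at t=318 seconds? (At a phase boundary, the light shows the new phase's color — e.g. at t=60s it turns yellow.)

Answer: green

Derivation:
Cycle length = 60 + 5 + 38 = 103s
t = 318, phase_t = 318 mod 103 = 9
9 < 60 (green end) → GREEN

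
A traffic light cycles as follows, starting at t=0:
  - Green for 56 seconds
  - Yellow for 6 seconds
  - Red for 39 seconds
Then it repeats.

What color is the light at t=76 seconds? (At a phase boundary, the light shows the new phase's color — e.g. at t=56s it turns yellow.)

Answer: red

Derivation:
Cycle length = 56 + 6 + 39 = 101s
t = 76, phase_t = 76 mod 101 = 76
76 >= 62 → RED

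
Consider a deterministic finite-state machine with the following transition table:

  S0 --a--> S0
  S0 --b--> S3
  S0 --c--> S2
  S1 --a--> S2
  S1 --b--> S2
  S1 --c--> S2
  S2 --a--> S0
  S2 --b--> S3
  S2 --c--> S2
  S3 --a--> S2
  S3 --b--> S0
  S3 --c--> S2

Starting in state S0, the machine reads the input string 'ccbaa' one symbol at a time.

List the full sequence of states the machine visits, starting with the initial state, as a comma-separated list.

Answer: S0, S2, S2, S3, S2, S0

Derivation:
Start: S0
  read 'c': S0 --c--> S2
  read 'c': S2 --c--> S2
  read 'b': S2 --b--> S3
  read 'a': S3 --a--> S2
  read 'a': S2 --a--> S0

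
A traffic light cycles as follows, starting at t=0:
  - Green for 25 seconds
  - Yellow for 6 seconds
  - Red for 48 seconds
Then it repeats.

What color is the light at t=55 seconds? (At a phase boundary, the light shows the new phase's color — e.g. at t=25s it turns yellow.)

Answer: red

Derivation:
Cycle length = 25 + 6 + 48 = 79s
t = 55, phase_t = 55 mod 79 = 55
55 >= 31 → RED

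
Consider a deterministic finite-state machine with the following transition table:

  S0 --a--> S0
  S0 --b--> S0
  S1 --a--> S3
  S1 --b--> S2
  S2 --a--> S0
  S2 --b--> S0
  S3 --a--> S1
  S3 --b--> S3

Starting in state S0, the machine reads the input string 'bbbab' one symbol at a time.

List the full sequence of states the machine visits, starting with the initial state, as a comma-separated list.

Start: S0
  read 'b': S0 --b--> S0
  read 'b': S0 --b--> S0
  read 'b': S0 --b--> S0
  read 'a': S0 --a--> S0
  read 'b': S0 --b--> S0

Answer: S0, S0, S0, S0, S0, S0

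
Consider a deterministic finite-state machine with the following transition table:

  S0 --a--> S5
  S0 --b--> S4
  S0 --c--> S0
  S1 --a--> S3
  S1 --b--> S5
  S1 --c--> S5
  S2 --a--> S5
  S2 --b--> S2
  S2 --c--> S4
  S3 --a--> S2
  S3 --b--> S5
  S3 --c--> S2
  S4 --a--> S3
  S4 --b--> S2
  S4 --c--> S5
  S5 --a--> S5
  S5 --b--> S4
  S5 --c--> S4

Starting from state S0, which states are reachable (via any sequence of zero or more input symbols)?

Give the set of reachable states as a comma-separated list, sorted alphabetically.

BFS from S0:
  visit S0: S0--a-->S5 (new), S0--b-->S4 (new), S0--c-->S0 (seen)
  visit S5: S5--a-->S5 (seen), S5--b-->S4 (seen), S5--c-->S4 (seen)
  visit S4: S4--a-->S3 (new), S4--b-->S2 (new), S4--c-->S5 (seen)
  visit S3: S3--a-->S2 (seen), S3--b-->S5 (seen), S3--c-->S2 (seen)
  visit S2: S2--a-->S5 (seen), S2--b-->S2 (seen), S2--c-->S4 (seen)

Answer: S0, S2, S3, S4, S5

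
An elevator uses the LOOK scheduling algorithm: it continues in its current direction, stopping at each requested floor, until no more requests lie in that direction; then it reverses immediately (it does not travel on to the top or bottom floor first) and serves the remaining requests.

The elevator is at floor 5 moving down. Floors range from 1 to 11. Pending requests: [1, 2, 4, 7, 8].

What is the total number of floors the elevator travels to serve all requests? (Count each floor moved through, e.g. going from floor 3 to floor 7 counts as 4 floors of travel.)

Start at floor 5 moving down, LOOK stop order: [4, 2, 1, 7, 8]
  5 → 4: |4-5| = 1, total = 1
  4 → 2: |2-4| = 2, total = 3
  2 → 1: |1-2| = 1, total = 4
  1 → 7: |7-1| = 6, total = 10
  7 → 8: |8-7| = 1, total = 11

Answer: 11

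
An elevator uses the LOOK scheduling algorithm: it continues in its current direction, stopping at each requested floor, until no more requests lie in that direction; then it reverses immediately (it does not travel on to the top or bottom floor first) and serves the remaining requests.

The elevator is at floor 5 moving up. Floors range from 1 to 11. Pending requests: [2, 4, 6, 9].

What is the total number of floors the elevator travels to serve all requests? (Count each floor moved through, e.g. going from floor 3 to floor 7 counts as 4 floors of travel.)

Answer: 11

Derivation:
Start at floor 5 moving up, LOOK stop order: [6, 9, 4, 2]
  5 → 6: |6-5| = 1, total = 1
  6 → 9: |9-6| = 3, total = 4
  9 → 4: |4-9| = 5, total = 9
  4 → 2: |2-4| = 2, total = 11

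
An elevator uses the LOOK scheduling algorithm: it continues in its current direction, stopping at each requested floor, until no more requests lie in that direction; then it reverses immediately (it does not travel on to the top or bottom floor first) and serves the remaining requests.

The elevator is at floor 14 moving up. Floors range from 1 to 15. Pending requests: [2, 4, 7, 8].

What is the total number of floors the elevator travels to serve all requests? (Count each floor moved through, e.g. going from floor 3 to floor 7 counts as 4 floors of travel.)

Answer: 12

Derivation:
Start at floor 14 moving up, LOOK stop order: [8, 7, 4, 2]
  14 → 8: |8-14| = 6, total = 6
  8 → 7: |7-8| = 1, total = 7
  7 → 4: |4-7| = 3, total = 10
  4 → 2: |2-4| = 2, total = 12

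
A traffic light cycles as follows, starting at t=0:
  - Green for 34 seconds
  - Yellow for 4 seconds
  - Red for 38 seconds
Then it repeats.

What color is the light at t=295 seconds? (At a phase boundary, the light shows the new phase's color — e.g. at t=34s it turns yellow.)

Answer: red

Derivation:
Cycle length = 34 + 4 + 38 = 76s
t = 295, phase_t = 295 mod 76 = 67
67 >= 38 → RED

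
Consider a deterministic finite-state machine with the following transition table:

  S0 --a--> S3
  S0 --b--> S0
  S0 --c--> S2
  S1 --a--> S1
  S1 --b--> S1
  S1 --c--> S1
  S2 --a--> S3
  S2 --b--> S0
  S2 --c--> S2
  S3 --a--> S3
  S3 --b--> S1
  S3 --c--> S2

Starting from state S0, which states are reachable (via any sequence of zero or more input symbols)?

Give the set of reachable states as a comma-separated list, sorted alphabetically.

Answer: S0, S1, S2, S3

Derivation:
BFS from S0:
  visit S0: S0--a-->S3 (new), S0--b-->S0 (seen), S0--c-->S2 (new)
  visit S3: S3--a-->S3 (seen), S3--b-->S1 (new), S3--c-->S2 (seen)
  visit S2: S2--a-->S3 (seen), S2--b-->S0 (seen), S2--c-->S2 (seen)
  visit S1: S1--a-->S1 (seen), S1--b-->S1 (seen), S1--c-->S1 (seen)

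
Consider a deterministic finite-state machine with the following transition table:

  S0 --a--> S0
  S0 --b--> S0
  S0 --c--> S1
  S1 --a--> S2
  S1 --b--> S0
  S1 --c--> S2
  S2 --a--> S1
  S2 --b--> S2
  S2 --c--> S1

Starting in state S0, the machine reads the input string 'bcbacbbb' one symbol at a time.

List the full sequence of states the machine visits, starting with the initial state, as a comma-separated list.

Answer: S0, S0, S1, S0, S0, S1, S0, S0, S0

Derivation:
Start: S0
  read 'b': S0 --b--> S0
  read 'c': S0 --c--> S1
  read 'b': S1 --b--> S0
  read 'a': S0 --a--> S0
  read 'c': S0 --c--> S1
  read 'b': S1 --b--> S0
  read 'b': S0 --b--> S0
  read 'b': S0 --b--> S0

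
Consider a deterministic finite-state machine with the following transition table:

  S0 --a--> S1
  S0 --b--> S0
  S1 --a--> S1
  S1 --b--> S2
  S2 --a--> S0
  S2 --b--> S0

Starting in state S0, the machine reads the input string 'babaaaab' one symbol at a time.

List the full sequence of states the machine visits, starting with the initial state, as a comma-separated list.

Answer: S0, S0, S1, S2, S0, S1, S1, S1, S2

Derivation:
Start: S0
  read 'b': S0 --b--> S0
  read 'a': S0 --a--> S1
  read 'b': S1 --b--> S2
  read 'a': S2 --a--> S0
  read 'a': S0 --a--> S1
  read 'a': S1 --a--> S1
  read 'a': S1 --a--> S1
  read 'b': S1 --b--> S2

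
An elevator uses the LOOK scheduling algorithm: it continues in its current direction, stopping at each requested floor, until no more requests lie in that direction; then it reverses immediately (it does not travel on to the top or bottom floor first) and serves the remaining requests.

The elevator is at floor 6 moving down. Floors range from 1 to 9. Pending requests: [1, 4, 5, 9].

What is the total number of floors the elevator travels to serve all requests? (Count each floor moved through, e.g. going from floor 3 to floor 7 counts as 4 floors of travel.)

Start at floor 6 moving down, LOOK stop order: [5, 4, 1, 9]
  6 → 5: |5-6| = 1, total = 1
  5 → 4: |4-5| = 1, total = 2
  4 → 1: |1-4| = 3, total = 5
  1 → 9: |9-1| = 8, total = 13

Answer: 13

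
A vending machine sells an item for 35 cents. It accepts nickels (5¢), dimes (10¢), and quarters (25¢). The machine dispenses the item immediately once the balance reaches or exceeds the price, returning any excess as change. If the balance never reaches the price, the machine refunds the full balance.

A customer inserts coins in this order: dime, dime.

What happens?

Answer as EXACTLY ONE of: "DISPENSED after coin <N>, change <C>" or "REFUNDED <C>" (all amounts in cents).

Answer: REFUNDED 20

Derivation:
Price: 35¢
Coin 1 (dime, 10¢): balance = 10¢
Coin 2 (dime, 10¢): balance = 20¢
All coins inserted, balance 20¢ < price 35¢ → REFUND 20¢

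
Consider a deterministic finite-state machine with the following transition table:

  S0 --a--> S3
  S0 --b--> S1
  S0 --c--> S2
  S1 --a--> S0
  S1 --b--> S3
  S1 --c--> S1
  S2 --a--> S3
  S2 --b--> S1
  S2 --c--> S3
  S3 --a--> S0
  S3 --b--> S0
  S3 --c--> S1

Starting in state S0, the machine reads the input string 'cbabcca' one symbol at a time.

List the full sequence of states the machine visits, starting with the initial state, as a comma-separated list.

Answer: S0, S2, S1, S0, S1, S1, S1, S0

Derivation:
Start: S0
  read 'c': S0 --c--> S2
  read 'b': S2 --b--> S1
  read 'a': S1 --a--> S0
  read 'b': S0 --b--> S1
  read 'c': S1 --c--> S1
  read 'c': S1 --c--> S1
  read 'a': S1 --a--> S0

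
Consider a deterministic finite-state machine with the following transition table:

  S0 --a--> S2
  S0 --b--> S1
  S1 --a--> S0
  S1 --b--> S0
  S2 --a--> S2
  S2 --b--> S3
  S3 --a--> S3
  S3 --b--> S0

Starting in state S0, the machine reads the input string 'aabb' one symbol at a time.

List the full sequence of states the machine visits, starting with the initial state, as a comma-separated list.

Start: S0
  read 'a': S0 --a--> S2
  read 'a': S2 --a--> S2
  read 'b': S2 --b--> S3
  read 'b': S3 --b--> S0

Answer: S0, S2, S2, S3, S0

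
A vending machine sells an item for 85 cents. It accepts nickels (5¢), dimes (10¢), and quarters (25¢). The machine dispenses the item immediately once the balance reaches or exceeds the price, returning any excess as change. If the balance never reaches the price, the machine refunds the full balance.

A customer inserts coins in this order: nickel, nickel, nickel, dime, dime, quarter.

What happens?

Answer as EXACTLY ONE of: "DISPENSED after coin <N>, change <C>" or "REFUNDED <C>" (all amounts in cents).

Price: 85¢
Coin 1 (nickel, 5¢): balance = 5¢
Coin 2 (nickel, 5¢): balance = 10¢
Coin 3 (nickel, 5¢): balance = 15¢
Coin 4 (dime, 10¢): balance = 25¢
Coin 5 (dime, 10¢): balance = 35¢
Coin 6 (quarter, 25¢): balance = 60¢
All coins inserted, balance 60¢ < price 85¢ → REFUND 60¢

Answer: REFUNDED 60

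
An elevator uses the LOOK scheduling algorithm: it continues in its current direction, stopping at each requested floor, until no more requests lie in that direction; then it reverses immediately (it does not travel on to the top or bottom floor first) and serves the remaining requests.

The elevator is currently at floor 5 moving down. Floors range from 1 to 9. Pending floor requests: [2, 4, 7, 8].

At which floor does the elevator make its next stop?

Answer: 4

Derivation:
Current floor: 5, direction: down
Requests above: [7, 8]
Requests below: [2, 4]
Moving down and requests lie below → nearest below is max([2, 4]) = 4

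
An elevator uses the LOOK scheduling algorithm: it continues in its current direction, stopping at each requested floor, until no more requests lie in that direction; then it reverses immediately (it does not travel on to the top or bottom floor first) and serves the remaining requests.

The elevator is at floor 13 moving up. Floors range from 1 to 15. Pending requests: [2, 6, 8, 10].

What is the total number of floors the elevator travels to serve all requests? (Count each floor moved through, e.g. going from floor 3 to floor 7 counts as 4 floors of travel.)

Answer: 11

Derivation:
Start at floor 13 moving up, LOOK stop order: [10, 8, 6, 2]
  13 → 10: |10-13| = 3, total = 3
  10 → 8: |8-10| = 2, total = 5
  8 → 6: |6-8| = 2, total = 7
  6 → 2: |2-6| = 4, total = 11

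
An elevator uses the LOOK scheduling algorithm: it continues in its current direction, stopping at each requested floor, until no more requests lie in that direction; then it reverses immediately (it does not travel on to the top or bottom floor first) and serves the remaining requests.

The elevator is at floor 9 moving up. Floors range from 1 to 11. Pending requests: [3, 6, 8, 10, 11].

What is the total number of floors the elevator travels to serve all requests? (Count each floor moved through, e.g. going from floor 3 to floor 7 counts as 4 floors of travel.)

Answer: 10

Derivation:
Start at floor 9 moving up, LOOK stop order: [10, 11, 8, 6, 3]
  9 → 10: |10-9| = 1, total = 1
  10 → 11: |11-10| = 1, total = 2
  11 → 8: |8-11| = 3, total = 5
  8 → 6: |6-8| = 2, total = 7
  6 → 3: |3-6| = 3, total = 10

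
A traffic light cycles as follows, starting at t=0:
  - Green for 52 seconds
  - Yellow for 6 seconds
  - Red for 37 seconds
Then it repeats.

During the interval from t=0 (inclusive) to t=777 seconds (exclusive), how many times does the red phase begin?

Answer: 8

Derivation:
Cycle = 52+6+37 = 95s
red phase starts at t = k*95 + 58 for k=0,1,2,...
Need k*95+58 < 777 → k < 7.568
k ∈ {0, ..., 7} → 8 starts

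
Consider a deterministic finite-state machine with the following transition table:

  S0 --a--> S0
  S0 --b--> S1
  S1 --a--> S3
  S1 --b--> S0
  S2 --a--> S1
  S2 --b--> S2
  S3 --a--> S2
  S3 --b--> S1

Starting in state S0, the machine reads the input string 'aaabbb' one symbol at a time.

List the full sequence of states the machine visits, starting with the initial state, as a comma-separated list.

Answer: S0, S0, S0, S0, S1, S0, S1

Derivation:
Start: S0
  read 'a': S0 --a--> S0
  read 'a': S0 --a--> S0
  read 'a': S0 --a--> S0
  read 'b': S0 --b--> S1
  read 'b': S1 --b--> S0
  read 'b': S0 --b--> S1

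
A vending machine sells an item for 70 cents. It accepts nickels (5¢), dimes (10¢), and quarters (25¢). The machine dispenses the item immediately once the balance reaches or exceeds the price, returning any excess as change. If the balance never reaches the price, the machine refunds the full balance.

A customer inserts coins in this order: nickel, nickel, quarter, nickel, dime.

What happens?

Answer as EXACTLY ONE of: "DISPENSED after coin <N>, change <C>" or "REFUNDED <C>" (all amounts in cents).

Price: 70¢
Coin 1 (nickel, 5¢): balance = 5¢
Coin 2 (nickel, 5¢): balance = 10¢
Coin 3 (quarter, 25¢): balance = 35¢
Coin 4 (nickel, 5¢): balance = 40¢
Coin 5 (dime, 10¢): balance = 50¢
All coins inserted, balance 50¢ < price 70¢ → REFUND 50¢

Answer: REFUNDED 50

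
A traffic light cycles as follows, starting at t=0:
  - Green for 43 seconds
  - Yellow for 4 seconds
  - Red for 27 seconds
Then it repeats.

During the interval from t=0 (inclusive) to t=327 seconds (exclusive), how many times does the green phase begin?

Answer: 5

Derivation:
Cycle = 43+4+27 = 74s
green phase starts at t = k*74 + 0 for k=0,1,2,...
Need k*74+0 < 327 → k < 4.419
k ∈ {0, ..., 4} → 5 starts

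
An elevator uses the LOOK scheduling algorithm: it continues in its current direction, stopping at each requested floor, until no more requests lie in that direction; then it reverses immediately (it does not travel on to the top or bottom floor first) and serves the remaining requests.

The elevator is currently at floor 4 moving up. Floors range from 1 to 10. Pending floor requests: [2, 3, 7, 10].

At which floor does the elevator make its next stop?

Answer: 7

Derivation:
Current floor: 4, direction: up
Requests above: [7, 10]
Requests below: [2, 3]
Moving up and requests lie above → nearest above is min([7, 10]) = 7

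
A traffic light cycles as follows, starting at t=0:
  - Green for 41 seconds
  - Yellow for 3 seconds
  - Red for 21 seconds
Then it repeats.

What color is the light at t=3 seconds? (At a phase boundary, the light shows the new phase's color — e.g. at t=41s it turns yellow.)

Answer: green

Derivation:
Cycle length = 41 + 3 + 21 = 65s
t = 3, phase_t = 3 mod 65 = 3
3 < 41 (green end) → GREEN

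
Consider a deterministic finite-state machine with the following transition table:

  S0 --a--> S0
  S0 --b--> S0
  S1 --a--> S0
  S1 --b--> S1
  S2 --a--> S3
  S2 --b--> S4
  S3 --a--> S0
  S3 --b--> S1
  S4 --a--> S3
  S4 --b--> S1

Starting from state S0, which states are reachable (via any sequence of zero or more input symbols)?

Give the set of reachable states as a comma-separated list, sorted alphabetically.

Answer: S0

Derivation:
BFS from S0:
  visit S0: S0--a-->S0 (seen), S0--b-->S0 (seen)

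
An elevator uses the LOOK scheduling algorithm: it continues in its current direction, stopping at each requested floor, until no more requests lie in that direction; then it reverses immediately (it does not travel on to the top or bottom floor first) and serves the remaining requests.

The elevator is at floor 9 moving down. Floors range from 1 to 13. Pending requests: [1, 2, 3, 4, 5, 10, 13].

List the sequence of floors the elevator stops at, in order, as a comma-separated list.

Current: 9, moving DOWN
Serve below first (descending): [5, 4, 3, 2, 1]
Then reverse, serve above (ascending): [10, 13]

Answer: 5, 4, 3, 2, 1, 10, 13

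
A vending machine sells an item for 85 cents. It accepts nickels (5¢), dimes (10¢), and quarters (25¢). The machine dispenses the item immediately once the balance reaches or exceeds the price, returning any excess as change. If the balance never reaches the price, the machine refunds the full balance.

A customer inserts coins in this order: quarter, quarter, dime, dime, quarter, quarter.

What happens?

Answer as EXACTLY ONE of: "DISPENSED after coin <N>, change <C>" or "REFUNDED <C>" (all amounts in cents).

Price: 85¢
Coin 1 (quarter, 25¢): balance = 25¢
Coin 2 (quarter, 25¢): balance = 50¢
Coin 3 (dime, 10¢): balance = 60¢
Coin 4 (dime, 10¢): balance = 70¢
Coin 5 (quarter, 25¢): balance = 95¢
  → balance >= price → DISPENSE, change = 95 - 85 = 10¢

Answer: DISPENSED after coin 5, change 10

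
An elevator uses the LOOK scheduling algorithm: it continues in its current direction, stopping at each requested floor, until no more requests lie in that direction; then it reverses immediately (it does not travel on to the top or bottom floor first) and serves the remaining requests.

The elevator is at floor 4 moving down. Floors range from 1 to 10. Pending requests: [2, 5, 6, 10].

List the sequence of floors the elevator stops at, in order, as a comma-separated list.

Answer: 2, 5, 6, 10

Derivation:
Current: 4, moving DOWN
Serve below first (descending): [2]
Then reverse, serve above (ascending): [5, 6, 10]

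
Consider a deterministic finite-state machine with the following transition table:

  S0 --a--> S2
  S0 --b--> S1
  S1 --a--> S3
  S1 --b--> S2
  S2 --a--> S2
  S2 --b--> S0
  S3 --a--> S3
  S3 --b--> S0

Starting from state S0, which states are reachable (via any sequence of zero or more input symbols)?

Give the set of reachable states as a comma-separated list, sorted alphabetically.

BFS from S0:
  visit S0: S0--a-->S2 (new), S0--b-->S1 (new)
  visit S2: S2--a-->S2 (seen), S2--b-->S0 (seen)
  visit S1: S1--a-->S3 (new), S1--b-->S2 (seen)
  visit S3: S3--a-->S3 (seen), S3--b-->S0 (seen)

Answer: S0, S1, S2, S3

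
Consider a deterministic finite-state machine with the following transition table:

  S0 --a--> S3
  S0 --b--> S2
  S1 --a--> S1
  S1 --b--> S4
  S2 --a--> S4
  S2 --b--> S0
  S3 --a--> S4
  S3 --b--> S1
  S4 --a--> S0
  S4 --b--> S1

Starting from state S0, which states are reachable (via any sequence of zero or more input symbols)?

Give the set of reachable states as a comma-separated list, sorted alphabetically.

Answer: S0, S1, S2, S3, S4

Derivation:
BFS from S0:
  visit S0: S0--a-->S3 (new), S0--b-->S2 (new)
  visit S3: S3--a-->S4 (new), S3--b-->S1 (new)
  visit S2: S2--a-->S4 (seen), S2--b-->S0 (seen)
  visit S4: S4--a-->S0 (seen), S4--b-->S1 (seen)
  visit S1: S1--a-->S1 (seen), S1--b-->S4 (seen)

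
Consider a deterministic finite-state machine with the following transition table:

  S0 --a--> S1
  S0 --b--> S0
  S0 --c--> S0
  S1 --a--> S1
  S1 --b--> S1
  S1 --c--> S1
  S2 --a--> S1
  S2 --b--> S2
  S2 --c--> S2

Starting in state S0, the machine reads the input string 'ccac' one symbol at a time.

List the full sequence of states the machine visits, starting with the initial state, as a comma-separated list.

Start: S0
  read 'c': S0 --c--> S0
  read 'c': S0 --c--> S0
  read 'a': S0 --a--> S1
  read 'c': S1 --c--> S1

Answer: S0, S0, S0, S1, S1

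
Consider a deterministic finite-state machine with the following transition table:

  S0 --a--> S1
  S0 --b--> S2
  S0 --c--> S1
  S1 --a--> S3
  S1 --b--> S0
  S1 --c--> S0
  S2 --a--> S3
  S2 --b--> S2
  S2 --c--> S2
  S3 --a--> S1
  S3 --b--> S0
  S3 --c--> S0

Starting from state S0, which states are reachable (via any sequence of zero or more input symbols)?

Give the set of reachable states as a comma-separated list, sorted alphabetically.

Answer: S0, S1, S2, S3

Derivation:
BFS from S0:
  visit S0: S0--a-->S1 (new), S0--b-->S2 (new), S0--c-->S1 (seen)
  visit S1: S1--a-->S3 (new), S1--b-->S0 (seen), S1--c-->S0 (seen)
  visit S2: S2--a-->S3 (seen), S2--b-->S2 (seen), S2--c-->S2 (seen)
  visit S3: S3--a-->S1 (seen), S3--b-->S0 (seen), S3--c-->S0 (seen)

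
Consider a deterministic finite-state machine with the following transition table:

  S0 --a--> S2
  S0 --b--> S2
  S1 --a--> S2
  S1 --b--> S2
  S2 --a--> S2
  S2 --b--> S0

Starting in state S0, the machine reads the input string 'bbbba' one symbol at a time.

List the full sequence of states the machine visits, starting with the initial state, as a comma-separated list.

Answer: S0, S2, S0, S2, S0, S2

Derivation:
Start: S0
  read 'b': S0 --b--> S2
  read 'b': S2 --b--> S0
  read 'b': S0 --b--> S2
  read 'b': S2 --b--> S0
  read 'a': S0 --a--> S2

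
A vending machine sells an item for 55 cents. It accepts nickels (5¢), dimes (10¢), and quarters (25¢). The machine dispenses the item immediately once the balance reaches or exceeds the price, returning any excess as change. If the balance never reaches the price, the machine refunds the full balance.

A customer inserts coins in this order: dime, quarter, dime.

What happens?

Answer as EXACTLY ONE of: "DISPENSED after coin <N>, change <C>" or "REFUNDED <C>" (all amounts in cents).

Answer: REFUNDED 45

Derivation:
Price: 55¢
Coin 1 (dime, 10¢): balance = 10¢
Coin 2 (quarter, 25¢): balance = 35¢
Coin 3 (dime, 10¢): balance = 45¢
All coins inserted, balance 45¢ < price 55¢ → REFUND 45¢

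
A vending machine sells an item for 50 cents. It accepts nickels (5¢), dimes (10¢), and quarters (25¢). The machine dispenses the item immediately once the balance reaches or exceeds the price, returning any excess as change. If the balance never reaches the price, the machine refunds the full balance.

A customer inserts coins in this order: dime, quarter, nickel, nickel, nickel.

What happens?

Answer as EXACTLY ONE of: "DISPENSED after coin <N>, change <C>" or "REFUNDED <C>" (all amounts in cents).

Answer: DISPENSED after coin 5, change 0

Derivation:
Price: 50¢
Coin 1 (dime, 10¢): balance = 10¢
Coin 2 (quarter, 25¢): balance = 35¢
Coin 3 (nickel, 5¢): balance = 40¢
Coin 4 (nickel, 5¢): balance = 45¢
Coin 5 (nickel, 5¢): balance = 50¢
  → balance >= price → DISPENSE, change = 50 - 50 = 0¢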